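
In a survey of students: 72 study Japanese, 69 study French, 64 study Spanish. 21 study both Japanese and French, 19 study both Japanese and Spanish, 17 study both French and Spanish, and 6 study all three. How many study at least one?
|A∪B∪C| = 72+69+64-21-19-17+6 = 154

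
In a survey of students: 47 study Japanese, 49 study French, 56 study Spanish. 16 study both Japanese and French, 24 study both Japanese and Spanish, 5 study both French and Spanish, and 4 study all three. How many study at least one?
|A∪B∪C| = 47+49+56-16-24-5+4 = 111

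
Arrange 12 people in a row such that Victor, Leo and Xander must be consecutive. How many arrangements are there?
Treat the 3 as one block: (12-3+1)! × 3! = 3628800 × 6 = 21772800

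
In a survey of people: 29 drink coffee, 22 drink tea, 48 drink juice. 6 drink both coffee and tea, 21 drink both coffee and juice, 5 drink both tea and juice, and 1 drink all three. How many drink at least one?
|A∪B∪C| = 29+22+48-6-21-5+1 = 68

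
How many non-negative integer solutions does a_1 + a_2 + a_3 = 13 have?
C(13+3-1, 3-1) = C(15, 2) = 105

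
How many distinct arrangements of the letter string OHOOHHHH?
8! / (3! × 5!) = 56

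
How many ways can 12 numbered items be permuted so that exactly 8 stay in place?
Choose the 8 fixed points C(12,8) = 495, derange the rest: !4 = Σ_{j=0}^{4} (-1)^j·4!/j! = 24 - 24 + 12 - 4 + 1 = 9. Product = 495 × 9 = 4455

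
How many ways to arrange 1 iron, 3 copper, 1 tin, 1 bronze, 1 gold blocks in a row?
7! / (1! × 3! × 1! × 1! × 1!) = 840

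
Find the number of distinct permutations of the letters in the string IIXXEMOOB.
9! / (2! × 1! × 1! × 2! × 1! × 2!) = 45360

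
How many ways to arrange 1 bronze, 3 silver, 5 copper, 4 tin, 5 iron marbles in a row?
18! / (1! × 3! × 5! × 4! × 5!) = 3087564480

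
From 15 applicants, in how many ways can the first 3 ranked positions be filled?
P(15,3) = 15!/(15-3)! = 2730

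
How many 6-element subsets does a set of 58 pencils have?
C(58,6) = 58!/(6!×52!) = 40475358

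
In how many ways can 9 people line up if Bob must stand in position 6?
Fix one position: (9-1)! = 40320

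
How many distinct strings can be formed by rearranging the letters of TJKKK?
5! / (1! × 3! × 1!) = 20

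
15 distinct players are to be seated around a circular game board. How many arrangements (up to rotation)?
Circular: fix one position, arrange the rest. (15-1)! = 87178291200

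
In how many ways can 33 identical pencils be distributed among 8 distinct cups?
C(33+8-1, 8-1) = C(40, 7) = 18643560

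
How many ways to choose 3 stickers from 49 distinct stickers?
C(49,3) = 49!/(3!×46!) = 18424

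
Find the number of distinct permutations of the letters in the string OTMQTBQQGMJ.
11! / (3! × 1! × 2! × 1! × 1! × 1! × 2!) = 1663200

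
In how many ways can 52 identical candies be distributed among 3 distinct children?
C(52+3-1, 3-1) = C(54, 2) = 1431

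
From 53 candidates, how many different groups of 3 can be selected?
C(53,3) = 53!/(3!×50!) = 23426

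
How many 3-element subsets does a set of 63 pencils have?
C(63,3) = 63!/(3!×60!) = 39711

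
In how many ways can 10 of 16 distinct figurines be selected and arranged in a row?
P(16,10) = 16!/(16-10)! = 29059430400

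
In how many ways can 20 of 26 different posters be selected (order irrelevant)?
C(26,20) = 26!/(20!×6!) = 230230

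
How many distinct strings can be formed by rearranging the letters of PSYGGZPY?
8! / (2! × 1! × 2! × 2! × 1!) = 5040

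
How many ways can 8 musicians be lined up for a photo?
8! = 40320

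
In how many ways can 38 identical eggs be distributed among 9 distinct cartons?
C(38+9-1, 9-1) = C(46, 8) = 260932815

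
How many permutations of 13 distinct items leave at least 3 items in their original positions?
Exactly j fixed points: C(13,j)·!(13-j); sum over j ≥ 3 (derangement numbers via !m = (m-1)·(!(m-1) + !(m-2)): !0..!10 = 1, 0, 1, 2, 9, 44, 265, 1854, 14833, 133496, 1334961). Σ_{j=3}^{13} C(13,j)·!(13-j) = C(13,3)·!10 + C(13,4)·!9 + C(13,5)·!8 + C(13,6)·!7 + C(13,7)·!6 + C(13,8)·!5 + C(13,9)·!4 + C(13,10)·!3 + C(13,11)·!2 + C(13,12)·!1 + C(13,13)·!0 = 286·1334961 + 715·133496 + 1287·14833 + 1716·1854 + 1716·265 + 1287·44 + 715·9 + 286·2 + 78·1 + 13·0 + 1·1 = 500038475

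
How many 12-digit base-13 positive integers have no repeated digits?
First digit: 12 choices (nonzero). Then descending: 12 × 12 × 11 × 10 × 9 × 8 × 7 × 6 × 5 × 4 × 3 × 2 = 5748019200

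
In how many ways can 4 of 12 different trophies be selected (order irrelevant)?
C(12,4) = 12!/(4!×8!) = 495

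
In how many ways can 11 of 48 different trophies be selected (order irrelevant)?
C(48,11) = 48!/(11!×37!) = 22595200368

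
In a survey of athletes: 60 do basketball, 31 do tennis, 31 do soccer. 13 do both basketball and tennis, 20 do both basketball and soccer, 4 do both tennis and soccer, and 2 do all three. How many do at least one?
|A∪B∪C| = 60+31+31-13-20-4+2 = 87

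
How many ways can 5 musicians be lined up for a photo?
5! = 120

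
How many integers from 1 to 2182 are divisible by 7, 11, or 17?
⌊2182/7⌋+⌊2182/11⌋+⌊2182/17⌋ - ⌊2182/77⌋-⌊2182/119⌋-⌊2182/187⌋ + ⌊2182/1309⌋ = 311+198+128 - 28-18-11 + 1 = 581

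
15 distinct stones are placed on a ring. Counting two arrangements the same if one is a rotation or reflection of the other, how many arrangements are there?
(15-1)!/2 = 87178291200/2 = 43589145600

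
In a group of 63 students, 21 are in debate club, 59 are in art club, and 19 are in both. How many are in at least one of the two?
|A∪B| = |A| + |B| - |A∩B| = 21 + 59 - 19 = 61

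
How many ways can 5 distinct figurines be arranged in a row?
5! = 120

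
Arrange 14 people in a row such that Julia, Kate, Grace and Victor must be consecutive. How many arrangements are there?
Treat the 4 as one block: (14-4+1)! × 4! = 39916800 × 24 = 958003200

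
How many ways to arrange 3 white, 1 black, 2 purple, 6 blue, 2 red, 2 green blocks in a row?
16! / (3! × 1! × 2! × 6! × 2! × 2!) = 605404800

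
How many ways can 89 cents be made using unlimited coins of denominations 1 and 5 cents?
Coefficient of x^89 in 1/(1-x^1) · 1/(1-x^5). Use j coins of 5 for j = 0..⌊89/5⌋ = 17, the rest in 1s: 17 + 1 = 18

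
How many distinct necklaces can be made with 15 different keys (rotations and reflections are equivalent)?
(15-1)!/2 = 87178291200/2 = 43589145600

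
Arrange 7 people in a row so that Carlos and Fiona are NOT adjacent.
Total - adjacent = 7! - (7-1)!×2 = 5040 - 1440 = 3600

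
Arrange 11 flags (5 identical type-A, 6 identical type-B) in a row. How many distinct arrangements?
11! / (5! × 6!) = 462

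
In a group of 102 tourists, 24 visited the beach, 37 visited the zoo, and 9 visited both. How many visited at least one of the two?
|A∪B| = |A| + |B| - |A∩B| = 24 + 37 - 9 = 52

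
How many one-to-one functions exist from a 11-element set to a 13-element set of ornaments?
P(13,11) = 13!/(13-11)! = 3113510400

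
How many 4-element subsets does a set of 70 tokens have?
C(70,4) = 70!/(4!×66!) = 916895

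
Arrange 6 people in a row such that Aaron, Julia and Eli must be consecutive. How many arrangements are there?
Treat the 3 as one block: (6-3+1)! × 3! = 24 × 6 = 144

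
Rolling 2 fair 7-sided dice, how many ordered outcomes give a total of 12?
Coefficient of x^12 in (x + x² + ... + x^7)^2. By inclusion-exclusion on dice exceeding 7: Σ_j (-1)^j C(2,j)·C(12-1-7j, 1) = C(2,0)·C(11,1) - C(2,1)·C(4,1) = 1·11 - 2·4 = 3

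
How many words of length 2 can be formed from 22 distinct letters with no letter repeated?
P(22,2) = 22!/(22-2)! = 462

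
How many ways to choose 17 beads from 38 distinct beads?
C(38,17) = 38!/(17!×21!) = 28781143380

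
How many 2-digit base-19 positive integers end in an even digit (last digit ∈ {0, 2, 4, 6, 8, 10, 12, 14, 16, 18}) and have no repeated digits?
Last∈{0,2,4,6,8,10,12,14,16,18}. Last=0: 18. Last nonzero: 9×17×P(17,0) = 153. Total = 171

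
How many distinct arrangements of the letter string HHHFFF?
6! / (3! × 3!) = 20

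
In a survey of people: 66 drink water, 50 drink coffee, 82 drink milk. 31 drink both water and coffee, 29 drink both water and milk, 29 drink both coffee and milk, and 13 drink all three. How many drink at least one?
|A∪B∪C| = 66+50+82-31-29-29+13 = 122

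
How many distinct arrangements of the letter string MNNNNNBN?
8! / (1! × 1! × 6!) = 56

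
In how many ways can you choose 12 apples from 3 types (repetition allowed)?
C(12+3-1, 3-1) = C(14, 2) = 91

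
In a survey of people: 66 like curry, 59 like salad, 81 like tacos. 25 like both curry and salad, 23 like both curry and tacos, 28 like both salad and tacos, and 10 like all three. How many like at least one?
|A∪B∪C| = 66+59+81-25-23-28+10 = 140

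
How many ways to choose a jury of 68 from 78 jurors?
C(78,68) = 78!/(68!×10!) = 1258315963905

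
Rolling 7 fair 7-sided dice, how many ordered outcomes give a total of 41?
Coefficient of x^41 in (x + x² + ... + x^7)^7. By inclusion-exclusion on dice exceeding 7: Σ_j (-1)^j C(7,j)·C(41-1-7j, 6) = C(7,0)·C(40,6) - C(7,1)·C(33,6) + C(7,2)·C(26,6) - C(7,3)·C(19,6) + C(7,4)·C(12,6) = 1·3838380 - 7·1107568 + 21·230230 - 35·27132 + 35·924 = 2954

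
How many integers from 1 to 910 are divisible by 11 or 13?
⌊910/11⌋ + ⌊910/13⌋ - ⌊910/143⌋ = 82 + 70 - 6 = 146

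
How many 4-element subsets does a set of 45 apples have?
C(45,4) = 45!/(4!×41!) = 148995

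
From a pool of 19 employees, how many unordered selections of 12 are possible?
C(19,12) = 19!/(12!×7!) = 50388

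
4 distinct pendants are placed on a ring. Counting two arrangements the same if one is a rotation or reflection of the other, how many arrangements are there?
(4-1)!/2 = 6/2 = 3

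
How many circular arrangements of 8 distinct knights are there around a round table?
Circular: fix one position, arrange the rest. (8-1)! = 5040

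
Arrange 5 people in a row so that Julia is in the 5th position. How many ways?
Fix one position: (5-1)! = 24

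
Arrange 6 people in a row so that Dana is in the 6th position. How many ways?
Fix one position: (6-1)! = 120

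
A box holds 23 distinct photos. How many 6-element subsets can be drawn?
C(23,6) = 23!/(6!×17!) = 100947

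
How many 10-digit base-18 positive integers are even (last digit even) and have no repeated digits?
Last∈{0,2,4,6,8,10,12,14,16}. Last=0: 8821612800. Last nonzero: 8×16×P(16,8) = 66421555200. Total = 75243168000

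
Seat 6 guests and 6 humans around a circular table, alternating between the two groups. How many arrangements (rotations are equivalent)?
Fix one of the guests: (6-1)! ways for the remaining guests, × 6! ways for the humans = 120 × 720 = 86400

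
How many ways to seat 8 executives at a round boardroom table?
Circular: fix one position, arrange the rest. (8-1)! = 5040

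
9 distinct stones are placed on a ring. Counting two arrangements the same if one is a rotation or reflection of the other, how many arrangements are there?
(9-1)!/2 = 40320/2 = 20160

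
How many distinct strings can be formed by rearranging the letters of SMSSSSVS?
8! / (1! × 1! × 6!) = 56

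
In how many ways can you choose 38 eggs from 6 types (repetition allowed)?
C(38+6-1, 6-1) = C(43, 5) = 962598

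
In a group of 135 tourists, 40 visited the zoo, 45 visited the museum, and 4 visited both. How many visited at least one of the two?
|A∪B| = |A| + |B| - |A∩B| = 40 + 45 - 4 = 81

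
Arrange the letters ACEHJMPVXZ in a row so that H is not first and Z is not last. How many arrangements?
By inclusion-exclusion: 10! - 2×(10-1)! + (10-2)! = 3628800 - 725760 + 40320 = 2943360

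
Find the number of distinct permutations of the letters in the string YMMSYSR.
7! / (2! × 2! × 1! × 2!) = 630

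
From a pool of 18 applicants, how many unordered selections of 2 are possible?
C(18,2) = 18!/(2!×16!) = 153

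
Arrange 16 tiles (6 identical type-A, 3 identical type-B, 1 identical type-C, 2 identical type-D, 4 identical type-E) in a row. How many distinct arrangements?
16! / (6! × 3! × 1! × 2! × 4!) = 100900800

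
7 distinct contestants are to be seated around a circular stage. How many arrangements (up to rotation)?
Circular: fix one position, arrange the rest. (7-1)! = 720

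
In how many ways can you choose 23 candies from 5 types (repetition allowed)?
C(23+5-1, 5-1) = C(27, 4) = 17550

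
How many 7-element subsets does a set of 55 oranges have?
C(55,7) = 55!/(7!×48!) = 202927725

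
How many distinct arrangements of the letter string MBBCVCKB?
8! / (1! × 1! × 3! × 1! × 2!) = 3360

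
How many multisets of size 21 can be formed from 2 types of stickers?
C(21+2-1, 2-1) = C(22, 1) = 22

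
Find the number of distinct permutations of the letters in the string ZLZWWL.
6! / (2! × 2! × 2!) = 90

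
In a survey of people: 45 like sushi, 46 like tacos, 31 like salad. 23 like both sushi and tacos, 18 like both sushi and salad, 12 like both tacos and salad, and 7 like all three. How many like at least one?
|A∪B∪C| = 45+46+31-23-18-12+7 = 76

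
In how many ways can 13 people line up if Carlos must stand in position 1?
Fix one position: (13-1)! = 479001600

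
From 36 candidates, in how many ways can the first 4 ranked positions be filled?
P(36,4) = 36!/(36-4)! = 1413720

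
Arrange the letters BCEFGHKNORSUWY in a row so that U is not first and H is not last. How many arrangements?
By inclusion-exclusion: 14! - 2×(14-1)! + (14-2)! = 87178291200 - 12454041600 + 479001600 = 75203251200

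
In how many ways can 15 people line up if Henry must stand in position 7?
Fix one position: (15-1)! = 87178291200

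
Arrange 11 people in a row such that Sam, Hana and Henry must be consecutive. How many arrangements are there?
Treat the 3 as one block: (11-3+1)! × 3! = 362880 × 6 = 2177280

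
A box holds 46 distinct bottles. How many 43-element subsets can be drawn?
C(46,43) = 46!/(43!×3!) = 15180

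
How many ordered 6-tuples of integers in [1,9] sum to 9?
Coefficient of x^9 in (x + x² + ... + x^9)^6. By inclusion-exclusion on dice exceeding 9: Σ_j (-1)^j C(6,j)·C(9-1-9j, 5) = C(6,0)·C(8,5) = 1·56 = 56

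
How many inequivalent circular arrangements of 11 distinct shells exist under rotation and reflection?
(11-1)!/2 = 3628800/2 = 1814400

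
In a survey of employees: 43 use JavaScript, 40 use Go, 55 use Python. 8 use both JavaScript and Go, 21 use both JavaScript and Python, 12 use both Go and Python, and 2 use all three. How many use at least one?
|A∪B∪C| = 43+40+55-8-21-12+2 = 99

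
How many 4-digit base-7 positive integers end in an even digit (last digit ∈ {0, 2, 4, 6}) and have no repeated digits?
Last∈{0,2,4,6}. Last=0: 120. Last nonzero: 3×5×P(5,2) = 300. Total = 420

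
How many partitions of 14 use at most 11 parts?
By conjugation, equals partitions of 14 into parts ≤ 11. Let r_j(i) = number of partitions of i into parts ≤ j, for i = 0..14. r_1(i) = 1 for all i; r_j(i) = r_{j-1}(i) + r_j(i-j). Rows j = 2..11: ≤2: 1 1 2 2 3 3 4 4 5 5 6 6 7 7 8; ≤3: 1 1 2 3 4 5 7 8 10 12 14 16 19 21 24; ≤4: 1 1 2 3 5 6 9 11 15 18 23 27 34 39 47; ≤5: 1 1 2 3 5 7 10 13 18 23 30 37 47 57 70; ≤6: 1 1 2 3 5 7 11 14 20 26 35 44 58 71 90; ≤7: 1 1 2 3 5 7 11 15 21 28 38 49 65 82 105; ≤8: 1 1 2 3 5 7 11 15 22 29 40 52 70 89 116; ≤9: 1 1 2 3 5 7 11 15 22 30 41 54 73 94 123; ≤10: 1 1 2 3 5 7 11 15 22 30 42 55 75 97 128; ≤11: 1 1 2 3 5 7 11 15 22 30 42 56 76 99 131. r_11(14) = 131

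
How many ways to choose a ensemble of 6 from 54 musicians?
C(54,6) = 54!/(6!×48!) = 25827165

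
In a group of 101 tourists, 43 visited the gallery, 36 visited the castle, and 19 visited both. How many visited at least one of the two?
|A∪B| = |A| + |B| - |A∩B| = 43 + 36 - 19 = 60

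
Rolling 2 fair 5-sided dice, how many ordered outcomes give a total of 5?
Coefficient of x^5 in (x + x² + ... + x^5)^2. By inclusion-exclusion on dice exceeding 5: Σ_j (-1)^j C(2,j)·C(5-1-5j, 1) = C(2,0)·C(4,1) = 1·4 = 4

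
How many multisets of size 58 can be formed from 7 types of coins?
C(58+7-1, 7-1) = C(64, 6) = 74974368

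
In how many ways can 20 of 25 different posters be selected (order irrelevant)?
C(25,20) = 25!/(20!×5!) = 53130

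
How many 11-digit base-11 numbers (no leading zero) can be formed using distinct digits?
First digit: 10 choices (nonzero). Then descending: 10 × 10 × 9 × 8 × 7 × 6 × 5 × 4 × 3 × 2 × 1 = 36288000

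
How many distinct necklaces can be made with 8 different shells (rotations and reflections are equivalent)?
(8-1)!/2 = 5040/2 = 2520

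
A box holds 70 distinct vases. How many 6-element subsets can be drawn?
C(70,6) = 70!/(6!×64!) = 131115985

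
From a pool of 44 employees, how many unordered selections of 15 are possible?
C(44,15) = 44!/(15!×29!) = 229911617056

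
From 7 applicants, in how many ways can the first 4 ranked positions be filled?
P(7,4) = 7!/(7-4)! = 840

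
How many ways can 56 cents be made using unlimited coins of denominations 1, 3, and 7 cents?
Coefficient of x^56 in 1/(1-x^1) · 1/(1-x^3) · 1/(1-x^7). Case on j = number of 7-cent coins (j = 0..8); remainder r = 56 - 7j is made from {1,3} in ⌊r/3⌋+1 ways. r = 56, 49, 42, 35, 28, 21, 14, 7, 0 → 19 + 17 + 15 + 12 + 10 + 8 + 5 + 3 + 1 = 90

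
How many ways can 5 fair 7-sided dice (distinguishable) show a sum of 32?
Coefficient of x^32 in (x + x² + ... + x^7)^5. By inclusion-exclusion on dice exceeding 7: Σ_j (-1)^j C(5,j)·C(32-1-7j, 4) = C(5,0)·C(31,4) - C(5,1)·C(24,4) + C(5,2)·C(17,4) - C(5,3)·C(10,4) = 1·31465 - 5·10626 + 10·2380 - 10·210 = 35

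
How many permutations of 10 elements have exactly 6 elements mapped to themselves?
Choose the 6 fixed points C(10,6) = 210, derange the rest: !4 = Σ_{j=0}^{4} (-1)^j·4!/j! = 24 - 24 + 12 - 4 + 1 = 9. Product = 210 × 9 = 1890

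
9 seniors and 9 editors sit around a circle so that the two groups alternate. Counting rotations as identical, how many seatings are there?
Fix one of the seniors: (9-1)! ways for the remaining seniors, × 9! ways for the editors = 40320 × 362880 = 14631321600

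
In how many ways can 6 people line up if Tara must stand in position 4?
Fix one position: (6-1)! = 120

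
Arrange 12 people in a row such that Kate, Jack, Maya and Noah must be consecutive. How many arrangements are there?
Treat the 4 as one block: (12-4+1)! × 4! = 362880 × 24 = 8709120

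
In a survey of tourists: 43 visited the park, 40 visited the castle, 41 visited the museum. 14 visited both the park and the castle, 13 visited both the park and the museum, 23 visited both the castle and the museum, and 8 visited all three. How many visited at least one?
|A∪B∪C| = 43+40+41-14-13-23+8 = 82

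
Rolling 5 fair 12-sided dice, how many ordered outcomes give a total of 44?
Coefficient of x^44 in (x + x² + ... + x^12)^5. By inclusion-exclusion on dice exceeding 12: Σ_j (-1)^j C(5,j)·C(44-1-12j, 4) = C(5,0)·C(43,4) - C(5,1)·C(31,4) + C(5,2)·C(19,4) - C(5,3)·C(7,4) = 1·123410 - 5·31465 + 10·3876 - 10·35 = 4495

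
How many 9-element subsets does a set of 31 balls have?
C(31,9) = 31!/(9!×22!) = 20160075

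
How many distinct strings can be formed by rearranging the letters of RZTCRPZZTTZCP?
13! / (2! × 3! × 4! × 2! × 2!) = 5405400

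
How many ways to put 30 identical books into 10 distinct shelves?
C(30+10-1, 10-1) = C(39, 9) = 211915132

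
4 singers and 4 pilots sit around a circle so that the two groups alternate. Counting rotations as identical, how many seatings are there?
Fix one of the singers: (4-1)! ways for the remaining singers, × 4! ways for the pilots = 6 × 24 = 144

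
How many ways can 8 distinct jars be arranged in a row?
8! = 40320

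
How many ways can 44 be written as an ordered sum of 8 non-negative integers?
C(44+8-1, 8-1) = C(51, 7) = 115775100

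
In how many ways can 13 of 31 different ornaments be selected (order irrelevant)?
C(31,13) = 31!/(13!×18!) = 206253075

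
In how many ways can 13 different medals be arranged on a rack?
13! = 6227020800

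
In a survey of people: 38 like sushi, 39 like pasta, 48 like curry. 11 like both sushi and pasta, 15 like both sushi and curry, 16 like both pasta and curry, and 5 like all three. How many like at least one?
|A∪B∪C| = 38+39+48-11-15-16+5 = 88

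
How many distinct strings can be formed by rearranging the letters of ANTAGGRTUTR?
11! / (1! × 2! × 3! × 2! × 2! × 1!) = 831600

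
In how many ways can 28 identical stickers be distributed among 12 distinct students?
C(28+12-1, 12-1) = C(39, 11) = 1676056044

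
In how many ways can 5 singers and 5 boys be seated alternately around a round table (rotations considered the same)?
Fix one of the singers: (5-1)! ways for the remaining singers, × 5! ways for the boys = 24 × 120 = 2880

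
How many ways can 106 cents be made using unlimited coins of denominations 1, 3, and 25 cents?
Coefficient of x^106 in 1/(1-x^1) · 1/(1-x^3) · 1/(1-x^25). Case on j = number of 25-cent coins (j = 0..4); remainder r = 106 - 25j is made from {1,3} in ⌊r/3⌋+1 ways. r = 106, 81, 56, 31, 6 → 36 + 28 + 19 + 11 + 3 = 97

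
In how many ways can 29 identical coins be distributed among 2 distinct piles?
C(29+2-1, 2-1) = C(30, 1) = 30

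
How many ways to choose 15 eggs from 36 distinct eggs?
C(36,15) = 36!/(15!×21!) = 5567902560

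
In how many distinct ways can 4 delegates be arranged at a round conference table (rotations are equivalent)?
Circular: fix one position, arrange the rest. (4-1)! = 6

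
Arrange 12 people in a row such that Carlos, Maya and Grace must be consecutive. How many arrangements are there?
Treat the 3 as one block: (12-3+1)! × 3! = 3628800 × 6 = 21772800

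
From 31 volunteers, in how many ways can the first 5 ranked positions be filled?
P(31,5) = 31!/(31-5)! = 20389320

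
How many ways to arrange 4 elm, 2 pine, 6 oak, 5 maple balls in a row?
17! / (4! × 2! × 6! × 5!) = 85765680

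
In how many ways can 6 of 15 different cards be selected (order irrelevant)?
C(15,6) = 15!/(6!×9!) = 5005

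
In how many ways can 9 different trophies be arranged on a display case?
9! = 362880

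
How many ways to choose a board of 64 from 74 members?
C(74,64) = 74!/(64!×10!) = 718406958841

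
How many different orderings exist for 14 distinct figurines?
14! = 87178291200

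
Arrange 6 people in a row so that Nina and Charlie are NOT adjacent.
Total - adjacent = 6! - (6-1)!×2 = 720 - 240 = 480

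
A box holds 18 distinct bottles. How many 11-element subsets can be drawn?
C(18,11) = 18!/(11!×7!) = 31824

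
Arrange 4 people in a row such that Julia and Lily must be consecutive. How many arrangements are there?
Treat the 2 as one block: (4-2+1)! × 2! = 6 × 2 = 12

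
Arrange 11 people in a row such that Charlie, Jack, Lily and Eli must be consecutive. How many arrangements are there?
Treat the 4 as one block: (11-4+1)! × 4! = 40320 × 24 = 967680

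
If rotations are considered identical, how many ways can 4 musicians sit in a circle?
Circular: fix one position, arrange the rest. (4-1)! = 6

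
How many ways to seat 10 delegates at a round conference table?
Circular: fix one position, arrange the rest. (10-1)! = 362880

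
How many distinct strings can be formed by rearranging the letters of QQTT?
4! / (2! × 2!) = 6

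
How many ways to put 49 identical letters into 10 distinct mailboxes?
C(49+10-1, 10-1) = C(58, 9) = 10648873950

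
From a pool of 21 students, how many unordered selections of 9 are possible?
C(21,9) = 21!/(9!×12!) = 293930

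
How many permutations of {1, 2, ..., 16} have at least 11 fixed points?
Exactly j fixed points: C(16,j)·!(16-j); sum over j ≥ 11 (derangement numbers via !m = (m-1)·(!(m-1) + !(m-2)): !0..!5 = 1, 0, 1, 2, 9, 44). Σ_{j=11}^{16} C(16,j)·!(16-j) = C(16,11)·!5 + C(16,12)·!4 + C(16,13)·!3 + C(16,14)·!2 + C(16,15)·!1 + C(16,16)·!0 = 4368·44 + 1820·9 + 560·2 + 120·1 + 16·0 + 1·1 = 209813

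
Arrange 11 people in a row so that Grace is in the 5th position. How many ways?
Fix one position: (11-1)! = 3628800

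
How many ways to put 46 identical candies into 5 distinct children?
C(46+5-1, 5-1) = C(50, 4) = 230300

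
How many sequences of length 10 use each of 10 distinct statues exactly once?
10! = 3628800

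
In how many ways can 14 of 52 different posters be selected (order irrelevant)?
C(52,14) = 52!/(14!×38!) = 1768966344600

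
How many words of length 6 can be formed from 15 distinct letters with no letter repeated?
P(15,6) = 15!/(15-6)! = 3603600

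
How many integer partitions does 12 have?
Pentagonal recurrence p(n) = p(n-1) + p(n-2) - p(n-5) - p(n-7) + p(n-12) + p(n-15) - ... gives p(0..11) = 1, 1, 2, 3, 5, 7, 11, 15, 22, 30, 42, 56. p(12) = p(11) + p(10) - p(7) - p(5) + p(0) = 56 + 42 - 15 - 7 + 1 = 77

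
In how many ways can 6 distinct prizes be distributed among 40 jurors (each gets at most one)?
P(40,6) = 40!/(40-6)! = 2763633600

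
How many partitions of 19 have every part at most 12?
Let r_j(i) = number of partitions of i into parts ≤ j, for i = 0..19. r_1(i) = 1 for all i; r_j(i) = r_{j-1}(i) + r_j(i-j). Rows j = 2..12: ≤2: 1 1 2 2 3 3 4 4 5 5 6 6 7 7 8 8 9 9 10 10; ≤3: 1 1 2 3 4 5 7 8 10 12 14 16 19 21 24 27 30 33 37 40; ≤4: 1 1 2 3 5 6 9 11 15 18 23 27 34 39 47 54 64 72 84 94; ≤5: 1 1 2 3 5 7 10 13 18 23 30 37 47 57 70 84 101 119 141 164; ≤6: 1 1 2 3 5 7 11 14 20 26 35 44 58 71 90 110 136 163 199 235; ≤7: 1 1 2 3 5 7 11 15 21 28 38 49 65 82 105 131 164 201 248 300; ≤8: 1 1 2 3 5 7 11 15 22 29 40 52 70 89 116 146 186 230 288 352; ≤9: 1 1 2 3 5 7 11 15 22 30 41 54 73 94 123 157 201 252 318 393; ≤10: 1 1 2 3 5 7 11 15 22 30 42 55 75 97 128 164 212 267 340 423; ≤11: 1 1 2 3 5 7 11 15 22 30 42 56 76 99 131 169 219 278 355 445; ≤12: 1 1 2 3 5 7 11 15 22 30 42 56 77 100 133 172 224 285 366 460. r_12(19) = 460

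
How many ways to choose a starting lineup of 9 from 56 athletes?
C(56,9) = 56!/(9!×47!) = 7575968400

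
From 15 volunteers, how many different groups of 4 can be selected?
C(15,4) = 15!/(4!×11!) = 1365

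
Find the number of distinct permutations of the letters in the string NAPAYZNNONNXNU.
14! / (1! × 1! × 6! × 1! × 2! × 1! × 1! × 1!) = 60540480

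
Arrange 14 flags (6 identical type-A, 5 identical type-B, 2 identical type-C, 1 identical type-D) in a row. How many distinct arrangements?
14! / (6! × 5! × 2! × 1!) = 504504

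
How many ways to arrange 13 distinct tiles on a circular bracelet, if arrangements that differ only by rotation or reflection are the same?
(13-1)!/2 = 479001600/2 = 239500800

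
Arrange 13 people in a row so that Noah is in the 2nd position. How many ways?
Fix one position: (13-1)! = 479001600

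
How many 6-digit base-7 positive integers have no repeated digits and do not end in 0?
Last digit: 6 nonzero choices. First digit: 5 (nonzero, ≠last). Middle 4: P(5,4) = 120. Total = 3600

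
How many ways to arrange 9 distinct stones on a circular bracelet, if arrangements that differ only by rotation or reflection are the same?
(9-1)!/2 = 40320/2 = 20160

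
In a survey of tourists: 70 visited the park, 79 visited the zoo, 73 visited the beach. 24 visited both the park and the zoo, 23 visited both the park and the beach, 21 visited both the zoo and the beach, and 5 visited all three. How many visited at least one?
|A∪B∪C| = 70+79+73-24-23-21+5 = 159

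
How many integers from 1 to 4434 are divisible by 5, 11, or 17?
⌊4434/5⌋+⌊4434/11⌋+⌊4434/17⌋ - ⌊4434/55⌋-⌊4434/85⌋-⌊4434/187⌋ + ⌊4434/935⌋ = 886+403+260 - 80-52-23 + 4 = 1398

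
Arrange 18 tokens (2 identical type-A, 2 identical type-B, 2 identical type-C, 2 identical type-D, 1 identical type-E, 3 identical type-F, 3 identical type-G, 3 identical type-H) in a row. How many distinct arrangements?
18! / (2! × 2! × 2! × 2! × 1! × 3! × 3! × 3!) = 1852538688000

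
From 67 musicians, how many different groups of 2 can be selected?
C(67,2) = 67!/(2!×65!) = 2211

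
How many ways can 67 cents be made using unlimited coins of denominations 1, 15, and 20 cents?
Coefficient of x^67 in 1/(1-x^1) · 1/(1-x^15) · 1/(1-x^20). Case on j = number of 20-cent coins (j = 0..3); remainder r = 67 - 20j is made from {1,15} in ⌊r/15⌋+1 ways. r = 67, 47, 27, 7 → 5 + 4 + 2 + 1 = 12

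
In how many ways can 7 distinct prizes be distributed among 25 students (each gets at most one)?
P(25,7) = 25!/(25-7)! = 2422728000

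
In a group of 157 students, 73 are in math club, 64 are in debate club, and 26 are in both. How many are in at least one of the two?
|A∪B| = |A| + |B| - |A∩B| = 73 + 64 - 26 = 111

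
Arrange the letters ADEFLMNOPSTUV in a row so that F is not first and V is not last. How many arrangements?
By inclusion-exclusion: 13! - 2×(13-1)! + (13-2)! = 6227020800 - 958003200 + 39916800 = 5308934400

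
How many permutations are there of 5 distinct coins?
5! = 120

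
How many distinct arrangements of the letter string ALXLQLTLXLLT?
12! / (2! × 1! × 1! × 2! × 6!) = 166320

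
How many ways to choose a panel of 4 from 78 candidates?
C(78,4) = 78!/(4!×74!) = 1426425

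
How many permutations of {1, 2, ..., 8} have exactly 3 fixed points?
Choose the 3 fixed points C(8,3) = 56, derange the rest: !5 = Σ_{j=0}^{5} (-1)^j·5!/j! = 120 - 120 + 60 - 20 + 5 - 1 = 44. Product = 56 × 44 = 2464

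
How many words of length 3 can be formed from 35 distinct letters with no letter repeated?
P(35,3) = 35!/(35-3)! = 39270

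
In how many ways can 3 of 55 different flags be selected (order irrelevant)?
C(55,3) = 55!/(3!×52!) = 26235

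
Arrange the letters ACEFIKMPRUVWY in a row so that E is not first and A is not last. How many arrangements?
By inclusion-exclusion: 13! - 2×(13-1)! + (13-2)! = 6227020800 - 958003200 + 39916800 = 5308934400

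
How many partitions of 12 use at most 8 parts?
By conjugation, equals partitions of 12 into parts ≤ 8. Let r_j(i) = number of partitions of i into parts ≤ j, for i = 0..12. r_1(i) = 1 for all i; r_j(i) = r_{j-1}(i) + r_j(i-j). Rows j = 2..8: ≤2: 1 1 2 2 3 3 4 4 5 5 6 6 7; ≤3: 1 1 2 3 4 5 7 8 10 12 14 16 19; ≤4: 1 1 2 3 5 6 9 11 15 18 23 27 34; ≤5: 1 1 2 3 5 7 10 13 18 23 30 37 47; ≤6: 1 1 2 3 5 7 11 14 20 26 35 44 58; ≤7: 1 1 2 3 5 7 11 15 21 28 38 49 65; ≤8: 1 1 2 3 5 7 11 15 22 29 40 52 70. r_8(12) = 70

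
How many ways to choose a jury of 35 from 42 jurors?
C(42,35) = 42!/(35!×7!) = 26978328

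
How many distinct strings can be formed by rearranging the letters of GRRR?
4! / (3! × 1!) = 4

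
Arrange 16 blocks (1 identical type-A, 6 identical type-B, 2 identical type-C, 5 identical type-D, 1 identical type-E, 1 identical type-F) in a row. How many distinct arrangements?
16! / (1! × 6! × 2! × 5! × 1! × 1!) = 121080960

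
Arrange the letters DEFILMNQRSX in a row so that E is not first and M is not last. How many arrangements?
By inclusion-exclusion: 11! - 2×(11-1)! + (11-2)! = 39916800 - 7257600 + 362880 = 33022080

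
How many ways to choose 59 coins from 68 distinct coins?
C(68,59) = 68!/(59!×9!) = 49280065120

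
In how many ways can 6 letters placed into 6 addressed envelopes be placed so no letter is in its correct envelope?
!6 = Σ_{j=0}^{6} (-1)^j·6!/j! = 720 - 720 + 360 - 120 + 30 - 6 + 1 = 265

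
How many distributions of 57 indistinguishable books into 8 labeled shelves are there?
C(57+8-1, 8-1) = C(64, 7) = 621216192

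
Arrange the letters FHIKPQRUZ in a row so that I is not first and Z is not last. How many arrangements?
By inclusion-exclusion: 9! - 2×(9-1)! + (9-2)! = 362880 - 80640 + 5040 = 287280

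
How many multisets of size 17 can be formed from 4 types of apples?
C(17+4-1, 4-1) = C(20, 3) = 1140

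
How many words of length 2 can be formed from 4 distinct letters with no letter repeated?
P(4,2) = 4!/(4-2)! = 12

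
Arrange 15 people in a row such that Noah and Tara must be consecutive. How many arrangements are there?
Treat the 2 as one block: (15-2+1)! × 2! = 87178291200 × 2 = 174356582400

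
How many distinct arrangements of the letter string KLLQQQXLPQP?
11! / (3! × 1! × 2! × 1! × 4!) = 138600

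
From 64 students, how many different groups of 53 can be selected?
C(64,53) = 64!/(53!×11!) = 743595781824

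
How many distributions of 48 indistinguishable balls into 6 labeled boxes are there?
C(48+6-1, 6-1) = C(53, 5) = 2869685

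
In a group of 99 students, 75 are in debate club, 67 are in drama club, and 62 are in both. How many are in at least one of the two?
|A∪B| = |A| + |B| - |A∩B| = 75 + 67 - 62 = 80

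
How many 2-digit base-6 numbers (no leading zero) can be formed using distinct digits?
First digit: 5 choices (nonzero). Then descending: 5 × 5 = 25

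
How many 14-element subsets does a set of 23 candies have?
C(23,14) = 23!/(14!×9!) = 817190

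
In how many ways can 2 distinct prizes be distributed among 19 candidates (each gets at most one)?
P(19,2) = 19!/(19-2)! = 342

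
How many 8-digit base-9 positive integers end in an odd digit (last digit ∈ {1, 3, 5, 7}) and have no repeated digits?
Last∈{1,3,5,7}. Last=0: 0. Last nonzero: 4×7×P(7,6) = 141120. Total = 141120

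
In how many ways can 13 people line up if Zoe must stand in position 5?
Fix one position: (13-1)! = 479001600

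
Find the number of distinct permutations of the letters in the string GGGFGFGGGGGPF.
13! / (1! × 9! × 3!) = 2860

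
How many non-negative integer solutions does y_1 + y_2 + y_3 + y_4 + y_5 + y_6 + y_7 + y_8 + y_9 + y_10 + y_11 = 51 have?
C(51+11-1, 11-1) = C(61, 10) = 90177170226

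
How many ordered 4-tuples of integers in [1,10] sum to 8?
Coefficient of x^8 in (x + x² + ... + x^10)^4. By inclusion-exclusion on dice exceeding 10: Σ_j (-1)^j C(4,j)·C(8-1-10j, 3) = C(4,0)·C(7,3) = 1·35 = 35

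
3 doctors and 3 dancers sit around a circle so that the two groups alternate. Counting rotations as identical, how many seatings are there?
Fix one of the doctors: (3-1)! ways for the remaining doctors, × 3! ways for the dancers = 2 × 6 = 12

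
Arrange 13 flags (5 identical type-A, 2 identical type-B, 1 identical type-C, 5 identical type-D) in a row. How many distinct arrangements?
13! / (5! × 2! × 1! × 5!) = 216216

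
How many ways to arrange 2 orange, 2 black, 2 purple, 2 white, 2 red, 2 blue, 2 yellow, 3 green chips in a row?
17! / (2! × 2! × 2! × 2! × 2! × 2! × 2! × 3!) = 463134672000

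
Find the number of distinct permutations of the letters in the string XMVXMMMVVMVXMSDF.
16! / (1! × 3! × 6! × 1! × 4! × 1!) = 201801600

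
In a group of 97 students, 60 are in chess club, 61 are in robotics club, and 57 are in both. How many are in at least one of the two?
|A∪B| = |A| + |B| - |A∩B| = 60 + 61 - 57 = 64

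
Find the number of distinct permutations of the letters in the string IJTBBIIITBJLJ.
13! / (4! × 3! × 1! × 3! × 2!) = 3603600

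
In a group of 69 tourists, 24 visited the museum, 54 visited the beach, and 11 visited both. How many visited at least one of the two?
|A∪B| = |A| + |B| - |A∩B| = 24 + 54 - 11 = 67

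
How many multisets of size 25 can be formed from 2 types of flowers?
C(25+2-1, 2-1) = C(26, 1) = 26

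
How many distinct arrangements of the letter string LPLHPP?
6! / (1! × 3! × 2!) = 60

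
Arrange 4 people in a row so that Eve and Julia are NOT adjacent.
Total - adjacent = 4! - (4-1)!×2 = 24 - 12 = 12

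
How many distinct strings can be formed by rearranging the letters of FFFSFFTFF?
9! / (1! × 7! × 1!) = 72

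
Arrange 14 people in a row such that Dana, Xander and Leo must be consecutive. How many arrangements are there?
Treat the 3 as one block: (14-3+1)! × 3! = 479001600 × 6 = 2874009600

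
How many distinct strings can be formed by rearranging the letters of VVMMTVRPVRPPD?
13! / (4! × 2! × 2! × 3! × 1! × 1!) = 10810800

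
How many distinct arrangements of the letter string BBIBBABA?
8! / (1! × 2! × 5!) = 168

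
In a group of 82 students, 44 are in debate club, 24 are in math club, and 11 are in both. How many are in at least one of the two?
|A∪B| = |A| + |B| - |A∩B| = 44 + 24 - 11 = 57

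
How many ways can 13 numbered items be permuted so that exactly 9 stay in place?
Choose the 9 fixed points C(13,9) = 715, derange the rest: !4 = Σ_{j=0}^{4} (-1)^j·4!/j! = 24 - 24 + 12 - 4 + 1 = 9. Product = 715 × 9 = 6435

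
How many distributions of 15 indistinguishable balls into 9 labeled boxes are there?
C(15+9-1, 9-1) = C(23, 8) = 490314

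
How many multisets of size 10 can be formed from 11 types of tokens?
C(10+11-1, 11-1) = C(20, 10) = 184756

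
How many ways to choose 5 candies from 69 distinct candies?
C(69,5) = 69!/(5!×64!) = 11238513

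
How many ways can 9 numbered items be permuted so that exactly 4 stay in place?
Choose the 4 fixed points C(9,4) = 126, derange the rest: !5 = Σ_{j=0}^{5} (-1)^j·5!/j! = 120 - 120 + 60 - 20 + 5 - 1 = 44. Product = 126 × 44 = 5544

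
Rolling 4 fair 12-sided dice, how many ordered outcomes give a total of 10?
Coefficient of x^10 in (x + x² + ... + x^12)^4. By inclusion-exclusion on dice exceeding 12: Σ_j (-1)^j C(4,j)·C(10-1-12j, 3) = C(4,0)·C(9,3) = 1·84 = 84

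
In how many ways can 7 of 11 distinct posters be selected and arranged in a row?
P(11,7) = 11!/(11-7)! = 1663200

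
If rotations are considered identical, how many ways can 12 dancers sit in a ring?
Circular: fix one position, arrange the rest. (12-1)! = 39916800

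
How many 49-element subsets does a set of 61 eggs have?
C(61,49) = 61!/(49!×12!) = 1742058970275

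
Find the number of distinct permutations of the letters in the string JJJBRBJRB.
9! / (3! × 4! × 2!) = 1260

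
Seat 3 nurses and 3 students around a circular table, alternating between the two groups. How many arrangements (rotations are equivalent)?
Fix one of the nurses: (3-1)! ways for the remaining nurses, × 3! ways for the students = 2 × 6 = 12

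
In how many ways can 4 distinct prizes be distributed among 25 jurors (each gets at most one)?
P(25,4) = 25!/(25-4)! = 303600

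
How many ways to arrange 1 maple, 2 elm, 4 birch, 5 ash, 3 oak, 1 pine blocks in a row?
16! / (1! × 2! × 4! × 5! × 3! × 1!) = 605404800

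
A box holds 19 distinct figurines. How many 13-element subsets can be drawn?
C(19,13) = 19!/(13!×6!) = 27132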